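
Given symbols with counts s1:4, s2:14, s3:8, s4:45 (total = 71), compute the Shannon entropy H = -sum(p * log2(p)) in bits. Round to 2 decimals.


Computing entropy H = -sum(p_i * log2(p_i)):
  s1: p = 4/71 = 0.0563, -p*log2(p) = 0.2338
  s2: p = 14/71 = 0.1972, -p*log2(p) = 0.4619
  s3: p = 8/71 = 0.1127, -p*log2(p) = 0.3549
  s4: p = 45/71 = 0.6338, -p*log2(p) = 0.4170
H = sum of terms = 1.4676
Rounded to 2 decimals: 1.47

1.47


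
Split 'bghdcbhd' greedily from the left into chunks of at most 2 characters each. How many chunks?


'bghdcbhd' has 8 characters.
Chunking with max size 2:
  Chunk 1: 'bg' (positions 0-1)
  Chunk 2: 'hd' (positions 2-3)
  Chunk 3: 'cb' (positions 4-5)
  Chunk 4: 'hd' (positions 6-7)
Total chunks: ceil(8 / 2) = 4

4


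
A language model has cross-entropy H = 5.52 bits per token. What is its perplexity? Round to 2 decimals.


Perplexity formula: PP = 2^H
H = 5.52
PP = 2^5.52
Decompose: 2^5.52 = 2^5 * 2^0.52
2^5 = 32, 2^0.52 ~ 1.4339552
PP ~ 32 * 1.4339552 = 45.8865664
Rounded to 2 decimals: 45.89

45.89


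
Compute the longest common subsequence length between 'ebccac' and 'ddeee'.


DP table for LCS of 'ebccac' and 'ddeee':
       d  d  e  e  e
    0  0  0  0  0  0
  e 0  0  0  1  1  1
  b 0  0  0  1  1  1
  c 0  0  0  1  1  1
  c 0  0  0  1  1  1
  a 0  0  0  1  1  1
  c 0  0  0  1  1  1
LCS: 'e'
LCS length = 1

1


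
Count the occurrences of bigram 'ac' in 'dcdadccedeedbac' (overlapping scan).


Scanning 'dcdadccedeedbac' for bigram 'ac':
  Position 0: 'dc' -> no
  Position 1: 'cd' -> no
  Position 2: 'da' -> no
  Position 3: 'ad' -> no
  Position 4: 'dc' -> no
  Position 5: 'cc' -> no
  Position 6: 'ce' -> no
  Position 7: 'ed' -> no
  Position 8: 'de' -> no
  Position 9: 'ee' -> no
  Position 10: 'ed' -> no
  Position 11: 'db' -> no
  Position 12: 'ba' -> no
  Position 13: 'ac' -> MATCH
Total matches: 1

1


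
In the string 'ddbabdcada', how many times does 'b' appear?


Scanning 'ddbabdcada' for 'b':
  Position 2: 'b' -> MATCH (count: 1)
  Position 4: 'b' -> MATCH (count: 2)
Total occurrences of 'b': 2

2


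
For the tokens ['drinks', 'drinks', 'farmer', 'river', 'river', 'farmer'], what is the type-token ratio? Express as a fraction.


Tokens: 6
Unique types: ('drinks', 'farmer', 'river') = 3
TTR = 3/6
Simplify: divide both by 3 -> 1/2
TTR = 1/2

1/2


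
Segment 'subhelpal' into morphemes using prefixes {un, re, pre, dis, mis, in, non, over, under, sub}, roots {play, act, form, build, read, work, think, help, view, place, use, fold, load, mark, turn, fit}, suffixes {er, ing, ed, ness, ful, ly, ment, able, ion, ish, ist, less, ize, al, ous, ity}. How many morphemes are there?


Segmenting 'subhelpal' against the inventory:
  'sub' -> prefix (morpheme 1)
  'help' -> root (morpheme 2)
  'al' -> suffix (morpheme 3)
Total morphemes: 3

3


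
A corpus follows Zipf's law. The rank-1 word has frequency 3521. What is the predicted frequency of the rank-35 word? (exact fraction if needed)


Zipf's law: freq(rank) = f1 / rank
f1 = 3521, rank = 35
freq = 3521 / 35
GCD(3521, 35) = 7
Simplified: 503/5

503/5


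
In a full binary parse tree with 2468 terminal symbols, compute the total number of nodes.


Leaf nodes (terminals): 2468
Internal nodes = n - 1 = 2468 - 1 = 2467
Total = leaves + internal = 2468 + 2467 = 4935

4935


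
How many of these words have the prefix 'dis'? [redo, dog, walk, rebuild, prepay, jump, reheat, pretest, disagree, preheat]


Checking each word for prefix 'dis':
  'redo' -> no (count: 0)
  'dog' -> no (count: 0)
  'walk' -> no (count: 0)
  'rebuild' -> no (count: 0)
  'prepay' -> no (count: 0)
  'jump' -> no (count: 0)
  'reheat' -> no (count: 0)
  'pretest' -> no (count: 0)
  'disagree' -> YES, starts with 'dis' (count: 1)
  'preheat' -> no (count: 1)
Total with prefix 'dis': 1

1


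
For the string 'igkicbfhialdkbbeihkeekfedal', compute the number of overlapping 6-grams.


String 'igkicbfhialdkbbeihkeekfedal' has length L = 27.
Number of overlapping n-grams = L - n + 1
Substituting: 27 - 6 + 1 = 22

22


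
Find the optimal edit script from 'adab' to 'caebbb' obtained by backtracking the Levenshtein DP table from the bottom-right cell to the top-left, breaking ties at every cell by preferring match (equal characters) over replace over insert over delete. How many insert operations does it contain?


Edit distance = 4. Backtracking from cell (4, 6) with preference match > replace > insert > delete,
then listing the resulting alignment 'adab' -> 'caebbb' left to right:
  Step 1: insert 'c' [insertion #1]
  Step 2: keep 'a'
  Step 3: insert 'e' [insertion #2]
  Step 4: replace d->b
  Step 5: replace a->b
  Step 6: keep 'b'
Total insertions: 2

2


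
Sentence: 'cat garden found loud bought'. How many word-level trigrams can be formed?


Word trigrams from [5] words:
  Trigram 1: (cat garden found)
  Trigram 2: (garden found loud)
  Trigram 3: (found loud bought)
Total word trigrams: 5 - 2 = 3

3


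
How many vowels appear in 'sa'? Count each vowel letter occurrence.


Scanning each character of 'sa':
  Position 1: 's' -> consonant (running count: 0)
  Position 2: 'a' -> vowel (running count: 1)
Total vowels: 1

1


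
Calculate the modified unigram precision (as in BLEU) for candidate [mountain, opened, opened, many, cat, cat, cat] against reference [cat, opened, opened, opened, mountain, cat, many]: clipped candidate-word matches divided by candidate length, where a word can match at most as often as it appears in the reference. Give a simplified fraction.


Reference word counts: {'cat': 2, 'many': 1, 'mountain': 1, 'opened': 3}
Checking each candidate word (with clipping):
  'mountain' -> in reference (ref count 1, used 1/1) -> match (matches: 1)
  'opened' -> in reference (ref count 3, used 1/3) -> match (matches: 2)
  'opened' -> in reference (ref count 3, used 2/3) -> match (matches: 3)
  'many' -> in reference (ref count 1, used 1/1) -> match (matches: 4)
  'cat' -> in reference (ref count 2, used 1/2) -> match (matches: 5)
  'cat' -> in reference (ref count 2, used 2/2) -> match (matches: 6)
  'cat' -> ref count 2 already used up (2/2) -> clipped, no match (matches: 6)
Clipped matches: 6, Candidate length: 7
Precision = 6/7

6/7


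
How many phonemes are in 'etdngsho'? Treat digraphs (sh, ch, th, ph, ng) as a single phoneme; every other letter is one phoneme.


Parsing 'etdngsho' greedily, digraphs first:
  'e' -> vowel phoneme (phonemes so far: 1)
  't' -> consonant phoneme (phonemes so far: 2)
  'd' -> consonant phoneme (phonemes so far: 3)
  'ng' -> digraph (1 consonant phoneme) (phonemes so far: 4)
  'sh' -> digraph (1 consonant phoneme) (phonemes so far: 5)
  'o' -> vowel phoneme (phonemes so far: 6)
Total phonemes: 6

6


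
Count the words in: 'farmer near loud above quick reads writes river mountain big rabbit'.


Counting words by splitting on spaces:
  Word 1: 'farmer'
  Word 2: 'near'
  Word 3: 'loud'
  Word 4: 'above'
  Word 5: 'quick'
  Word 6: 'reads'
  Word 7: 'writes'
  Word 8: 'river'
  Word 9: 'mountain'
  Word 10: 'big'
  Word 11: 'rabbit'
Total words: 11

11


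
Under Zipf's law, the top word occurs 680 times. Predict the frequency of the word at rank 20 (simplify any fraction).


Zipf's law: freq(rank) = f1 / rank
f1 = 680, rank = 20
freq = 680 / 20
= 34

34


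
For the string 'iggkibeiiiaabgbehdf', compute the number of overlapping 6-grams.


String 'iggkibeiiiaabgbehdf' has length L = 19.
Number of overlapping n-grams = L - n + 1
Substituting: 19 - 6 + 1 = 14

14


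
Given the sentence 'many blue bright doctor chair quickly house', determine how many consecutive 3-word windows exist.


Word trigrams from [7] words:
  Trigram 1: (many blue bright)
  Trigram 2: (blue bright doctor)
  Trigram 3: (bright doctor chair)
  Trigram 4: (doctor chair quickly)
  Trigram 5: (chair quickly house)
Total word trigrams: 7 - 2 = 5

5


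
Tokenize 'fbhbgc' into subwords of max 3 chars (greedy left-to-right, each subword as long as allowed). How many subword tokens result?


'fbhbgc' has 6 characters.
Chunking with max size 3:
  Chunk 1: 'fbh' (positions 0-2)
  Chunk 2: 'bgc' (positions 3-5)
Total chunks: ceil(6 / 3) = 2

2


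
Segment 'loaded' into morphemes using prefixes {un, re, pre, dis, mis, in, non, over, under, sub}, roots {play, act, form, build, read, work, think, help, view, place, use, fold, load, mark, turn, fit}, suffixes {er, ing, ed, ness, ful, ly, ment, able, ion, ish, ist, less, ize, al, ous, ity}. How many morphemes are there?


Segmenting 'loaded' against the inventory:
  'load' -> root (morpheme 1)
  'ed' -> suffix (morpheme 2)
Total morphemes: 2

2


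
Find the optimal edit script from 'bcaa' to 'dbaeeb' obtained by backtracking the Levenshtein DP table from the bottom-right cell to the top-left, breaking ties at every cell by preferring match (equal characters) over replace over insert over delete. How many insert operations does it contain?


Edit distance = 5. Backtracking from cell (4, 6) with preference match > replace > insert > delete,
then listing the resulting alignment 'bcaa' -> 'dbaeeb' left to right:
  Step 1: insert 'd' [insertion #1]
  Step 2: keep 'b'
  Step 3: insert 'a' [insertion #2]
  Step 4: replace c->e
  Step 5: replace a->e
  Step 6: replace a->b
Total insertions: 2

2


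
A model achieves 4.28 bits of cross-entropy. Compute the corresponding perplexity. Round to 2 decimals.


Perplexity formula: PP = 2^H
H = 4.28
PP = 2^4.28
Decompose: 2^4.28 = 2^4 * 2^0.28
2^4 = 16, 2^0.28 ~ 1.2141949
PP ~ 16 * 1.2141949 = 19.4271184
Rounded to 2 decimals: 19.43

19.43


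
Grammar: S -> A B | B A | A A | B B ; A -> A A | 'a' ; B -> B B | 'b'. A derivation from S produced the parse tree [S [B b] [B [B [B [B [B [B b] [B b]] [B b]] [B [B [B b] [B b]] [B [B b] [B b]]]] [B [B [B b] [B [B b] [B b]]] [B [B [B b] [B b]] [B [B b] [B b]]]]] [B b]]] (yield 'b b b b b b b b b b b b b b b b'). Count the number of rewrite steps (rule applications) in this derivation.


Every bracketed nonterminal node [X ...] in the tree is produced by exactly one rule application.
Reading the tree off as a leftmost derivation:
  Step 1: S  =>  B B   (applied S -> B B)
  Step 2: B B  =>  b B   (applied B -> b)
  Step 3: b B  =>  b B B   (applied B -> B B)
  Step 4: b B B  =>  b B B B   (applied B -> B B)
  Step 5: b B B B  =>  b B B B B   (applied B -> B B)
  Step 6: b B B B B  =>  b B B B B B   (applied B -> B B)
  Step 7: b B B B B B  =>  b B B B B B B   (applied B -> B B)
  Step 8: b B B B B B B  =>  b b B B B B B   (applied B -> b)
  Step 9: b b B B B B B  =>  b b b B B B B   (applied B -> b)
  Step 10: b b b B B B B  =>  b b b b B B B   (applied B -> b)
  Step 11: b b b b B B B  =>  b b b b B B B B   (applied B -> B B)
  Step 12: b b b b B B B B  =>  b b b b B B B B B   (applied B -> B B)
  Step 13: b b b b B B B B B  =>  b b b b b B B B B   (applied B -> b)
  Step 14: b b b b b B B B B  =>  b b b b b b B B B   (applied B -> b)
  Step 15: b b b b b b B B B  =>  b b b b b b B B B B   (applied B -> B B)
  Step 16: b b b b b b B B B B  =>  b b b b b b b B B B   (applied B -> b)
  Step 17: b b b b b b b B B B  =>  b b b b b b b b B B   (applied B -> b)
  Step 18: b b b b b b b b B B  =>  b b b b b b b b B B B   (applied B -> B B)
  Step 19: b b b b b b b b B B B  =>  b b b b b b b b B B B B   (applied B -> B B)
  Step 20: b b b b b b b b B B B B  =>  b b b b b b b b b B B B   (applied B -> b)
  Step 21: b b b b b b b b b B B B  =>  b b b b b b b b b B B B B   (applied B -> B B)
  Step 22: b b b b b b b b b B B B B  =>  b b b b b b b b b b B B B   (applied B -> b)
  Step 23: b b b b b b b b b b B B B  =>  b b b b b b b b b b b B B   (applied B -> b)
  Step 24: b b b b b b b b b b b B B  =>  b b b b b b b b b b b B B B   (applied B -> B B)
  Step 25: b b b b b b b b b b b B B B  =>  b b b b b b b b b b b B B B B   (applied B -> B B)
  Step 26: b b b b b b b b b b b B B B B  =>  b b b b b b b b b b b b B B B   (applied B -> b)
  Step 27: b b b b b b b b b b b b B B B  =>  b b b b b b b b b b b b b B B   (applied B -> b)
  Step 28: b b b b b b b b b b b b b B B  =>  b b b b b b b b b b b b b B B B   (applied B -> B B)
  Step 29: b b b b b b b b b b b b b B B B  =>  b b b b b b b b b b b b b b B B   (applied B -> b)
  Step 30: b b b b b b b b b b b b b b B B  =>  b b b b b b b b b b b b b b b B   (applied B -> b)
  Step 31: b b b b b b b b b b b b b b b B  =>  b b b b b b b b b b b b b b b b   (applied B -> b)
Final yield: b b b b b b b b b b b b b b b b
Total rewrite steps: 31

31


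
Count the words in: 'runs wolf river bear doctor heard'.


Counting words by splitting on spaces:
  Word 1: 'runs'
  Word 2: 'wolf'
  Word 3: 'river'
  Word 4: 'bear'
  Word 5: 'doctor'
  Word 6: 'heard'
Total words: 6

6


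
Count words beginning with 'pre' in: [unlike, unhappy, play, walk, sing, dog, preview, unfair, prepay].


Checking each word for prefix 'pre':
  'unlike' -> no (count: 0)
  'unhappy' -> no (count: 0)
  'play' -> no (count: 0)
  'walk' -> no (count: 0)
  'sing' -> no (count: 0)
  'dog' -> no (count: 0)
  'preview' -> YES, starts with 'pre' (count: 1)
  'unfair' -> no (count: 1)
  'prepay' -> YES, starts with 'pre' (count: 2)
Total with prefix 'pre': 2

2


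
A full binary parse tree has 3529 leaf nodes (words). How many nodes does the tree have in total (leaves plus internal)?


Leaf nodes (terminals): 3529
Internal nodes = n - 1 = 3529 - 1 = 3528
Total = leaves + internal = 3529 + 3528 = 7057

7057


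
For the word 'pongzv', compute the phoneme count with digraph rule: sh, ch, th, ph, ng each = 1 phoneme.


Parsing 'pongzv' greedily, digraphs first:
  'p' -> consonant phoneme (phonemes so far: 1)
  'o' -> vowel phoneme (phonemes so far: 2)
  'ng' -> digraph (1 consonant phoneme) (phonemes so far: 3)
  'z' -> consonant phoneme (phonemes so far: 4)
  'v' -> consonant phoneme (phonemes so far: 5)
Total phonemes: 5

5


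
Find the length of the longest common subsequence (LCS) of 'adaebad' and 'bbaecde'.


DP table for LCS of 'adaebad' and 'bbaecde':
       b  b  a  e  c  d  e
    0  0  0  0  0  0  0  0
  a 0  0  0  1  1  1  1  1
  d 0  0  0  1  1  1  2  2
  a 0  0  0  1  1  1  2  2
  e 0  0  0  1  2  2  2  3
  b 0  1  1  1  2  2  2  3
  a 0  1  1  2  2  2  2  3
  d 0  1  1  2  2  2  3  3
LCS: 'ade'
LCS length = 3

3


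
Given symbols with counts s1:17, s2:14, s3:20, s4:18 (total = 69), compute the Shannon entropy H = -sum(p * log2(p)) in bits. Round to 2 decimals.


Computing entropy H = -sum(p_i * log2(p_i)):
  s1: p = 17/69 = 0.2464, -p*log2(p) = 0.4979
  s2: p = 14/69 = 0.2029, -p*log2(p) = 0.4669
  s3: p = 20/69 = 0.2899, -p*log2(p) = 0.5179
  s4: p = 18/69 = 0.2609, -p*log2(p) = 0.5057
H = sum of terms = 1.9884
Rounded to 2 decimals: 1.99

1.99


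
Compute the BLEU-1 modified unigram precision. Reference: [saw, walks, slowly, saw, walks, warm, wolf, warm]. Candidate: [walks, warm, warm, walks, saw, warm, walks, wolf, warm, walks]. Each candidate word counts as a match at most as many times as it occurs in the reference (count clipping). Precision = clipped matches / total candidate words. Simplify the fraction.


Reference word counts: {'saw': 2, 'slowly': 1, 'walks': 2, 'warm': 2, 'wolf': 1}
Checking each candidate word (with clipping):
  'walks' -> in reference (ref count 2, used 1/2) -> match (matches: 1)
  'warm' -> in reference (ref count 2, used 1/2) -> match (matches: 2)
  'warm' -> in reference (ref count 2, used 2/2) -> match (matches: 3)
  'walks' -> in reference (ref count 2, used 2/2) -> match (matches: 4)
  'saw' -> in reference (ref count 2, used 1/2) -> match (matches: 5)
  'warm' -> ref count 2 already used up (2/2) -> clipped, no match (matches: 5)
  'walks' -> ref count 2 already used up (2/2) -> clipped, no match (matches: 5)
  'wolf' -> in reference (ref count 1, used 1/1) -> match (matches: 6)
  'warm' -> ref count 2 already used up (2/2) -> clipped, no match (matches: 6)
  'walks' -> ref count 2 already used up (2/2) -> clipped, no match (matches: 6)
Clipped matches: 6, Candidate length: 10
Precision = 6/10 = 3/5

3/5


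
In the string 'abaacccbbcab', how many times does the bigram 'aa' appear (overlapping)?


Scanning 'abaacccbbcab' for bigram 'aa':
  Position 0: 'ab' -> no
  Position 1: 'ba' -> no
  Position 2: 'aa' -> MATCH
  Position 3: 'ac' -> no
  Position 4: 'cc' -> no
  Position 5: 'cc' -> no
  Position 6: 'cb' -> no
  Position 7: 'bb' -> no
  Position 8: 'bc' -> no
  Position 9: 'ca' -> no
  Position 10: 'ab' -> no
Total matches: 1

1


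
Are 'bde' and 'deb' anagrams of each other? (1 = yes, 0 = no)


Sort characters of 'bde': 'bde'
Sort characters of 'deb': 'bde'
Sorted forms match -> they ARE anagrams
Result: 1

1


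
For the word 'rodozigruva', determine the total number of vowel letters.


Scanning each character of 'rodozigruva':
  Position 1: 'r' -> consonant (running count: 0)
  Position 2: 'o' -> vowel (running count: 1)
  Position 3: 'd' -> consonant (running count: 1)
  Position 4: 'o' -> vowel (running count: 2)
  Position 5: 'z' -> consonant (running count: 2)
  Position 6: 'i' -> vowel (running count: 3)
  Position 7: 'g' -> consonant (running count: 3)
  Position 8: 'r' -> consonant (running count: 3)
  Position 9: 'u' -> vowel (running count: 4)
  Position 10: 'v' -> consonant (running count: 4)
  Position 11: 'a' -> vowel (running count: 5)
Total vowels: 5

5


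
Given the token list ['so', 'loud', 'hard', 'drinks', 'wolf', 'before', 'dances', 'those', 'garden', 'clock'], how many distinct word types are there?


Listing all tokens and tracking unique types:
  Token 1: 'so' -> NEW (unique so far: 1)
  Token 2: 'loud' -> NEW (unique so far: 2)
  Token 3: 'hard' -> NEW (unique so far: 3)
  Token 4: 'drinks' -> NEW (unique so far: 4)
  Token 5: 'wolf' -> NEW (unique so far: 5)
  Token 6: 'before' -> NEW (unique so far: 6)
  Token 7: 'dances' -> NEW (unique so far: 7)
  Token 8: 'those' -> NEW (unique so far: 8)
  Token 9: 'garden' -> NEW (unique so far: 9)
  Token 10: 'clock' -> NEW (unique so far: 10)
Unique types: ('before', 'clock', 'dances', 'drinks', 'garden', 'hard', 'loud', 'so', 'those', 'wolf')
Vocabulary size: 10

10


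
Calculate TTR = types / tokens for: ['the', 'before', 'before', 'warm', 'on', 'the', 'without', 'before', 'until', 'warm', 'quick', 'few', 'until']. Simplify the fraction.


Tokens: 13
Unique types: ('before', 'few', 'on', 'quick', 'the', 'until', 'warm', 'without') = 8
TTR = 8/13
Already in lowest terms.

8/13


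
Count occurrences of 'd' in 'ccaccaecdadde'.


Scanning 'ccaccaecdadde' for 'd':
  Position 8: 'd' -> MATCH (count: 1)
  Position 10: 'd' -> MATCH (count: 2)
  Position 11: 'd' -> MATCH (count: 3)
Total occurrences of 'd': 3

3


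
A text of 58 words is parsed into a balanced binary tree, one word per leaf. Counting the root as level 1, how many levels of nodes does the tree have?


In a balanced binary tree with n leaves the deepest leaf is ceil(log2(n)) edges below the root,
so counting node levels inclusive of root and leaves gives ceil(log2(n)) + 1 levels.
log2(58) = 5.8580
ceil(5.8580) = 6
levels = 6 + 1 = 7

7


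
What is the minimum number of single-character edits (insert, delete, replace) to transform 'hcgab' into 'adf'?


Building DP table for s1='hcgab' (len 5) and s2='adf' (len 3):
       a  d  f
    0  1  2  3
  h 1  1  2  3
  c 2  2  2  3
  g 3  3  3  3
  a 4  3  4  4
  b 5  4  4  5
Edit distance = dp[5][3] = 5

5


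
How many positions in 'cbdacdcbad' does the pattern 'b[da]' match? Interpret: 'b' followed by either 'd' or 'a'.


Pattern: b[da] means 'b' followed by either 'd' or 'a'.
Scanning 'cbdacdcbad' position-by-position:
  Pos 0: window 'cb' -> no
  Pos 1: window 'bd' -> MATCH
  Pos 2: window 'da' -> no
  Pos 3: window 'ac' -> no
  Pos 4: window 'cd' -> no
  Pos 5: window 'dc' -> no
  Pos 6: window 'cb' -> no
  Pos 7: window 'ba' -> MATCH
  Pos 8: window 'ad' -> no
  Pos 9: window 'd' -> no
Total matches: 2

2


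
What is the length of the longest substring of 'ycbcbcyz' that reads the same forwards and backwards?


Scanning 'ycbcbcyz' for palindromic substrings.
Substring at positions 0-6: 'ycbcbcy'.
Check: reverse('ycbcbcy') = 'ycbcbcy' -> palindrome confirmed.
Neighbouring characters ('-' / 'z') break symmetry, so it cannot extend further.
No longer palindromic substring exists; longest length = 7

7


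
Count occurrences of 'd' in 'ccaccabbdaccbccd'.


Scanning 'ccaccabbdaccbccd' for 'd':
  Position 8: 'd' -> MATCH (count: 1)
  Position 15: 'd' -> MATCH (count: 2)
Total occurrences of 'd': 2

2


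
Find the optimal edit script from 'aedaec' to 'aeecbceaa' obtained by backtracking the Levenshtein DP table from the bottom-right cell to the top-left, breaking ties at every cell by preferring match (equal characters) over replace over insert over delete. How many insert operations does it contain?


Edit distance = 6. Backtracking from cell (6, 9) with preference match > replace > insert > delete,
then listing the resulting alignment 'aedaec' -> 'aeecbceaa' left to right:
  Step 1: keep 'a'
  Step 2: insert 'e' [insertion #1]
  Step 3: keep 'e'
  Step 4: insert 'c' [insertion #2]
  Step 5: replace d->b
  Step 6: replace a->c
  Step 7: keep 'e'
  Step 8: insert 'a' [insertion #3]
  Step 9: replace c->a
Total insertions: 3

3


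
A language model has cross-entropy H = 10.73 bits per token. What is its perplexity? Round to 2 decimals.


Perplexity formula: PP = 2^H
H = 10.73
PP = 2^10.73
Decompose: 2^10.73 = 2^10 * 2^0.73
2^10 = 1024, 2^0.73 ~ 1.6586391
PP ~ 1024 * 1.6586391 = 1698.4464384
Rounded to 2 decimals: 1698.45

1698.45


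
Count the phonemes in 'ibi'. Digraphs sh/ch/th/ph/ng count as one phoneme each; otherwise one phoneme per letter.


Parsing 'ibi' greedily, digraphs first:
  'i' -> vowel phoneme (phonemes so far: 1)
  'b' -> consonant phoneme (phonemes so far: 2)
  'i' -> vowel phoneme (phonemes so far: 3)
Total phonemes: 3

3


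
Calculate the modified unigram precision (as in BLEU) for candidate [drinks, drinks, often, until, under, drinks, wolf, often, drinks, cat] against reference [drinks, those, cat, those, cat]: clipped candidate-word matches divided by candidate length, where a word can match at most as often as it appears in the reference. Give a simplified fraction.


Reference word counts: {'cat': 2, 'drinks': 1, 'those': 2}
Checking each candidate word (with clipping):
  'drinks' -> in reference (ref count 1, used 1/1) -> match (matches: 1)
  'drinks' -> ref count 1 already used up (1/1) -> clipped, no match (matches: 1)
  'often' -> not in reference -> no match (matches: 1)
  'until' -> not in reference -> no match (matches: 1)
  'under' -> not in reference -> no match (matches: 1)
  'drinks' -> ref count 1 already used up (1/1) -> clipped, no match (matches: 1)
  'wolf' -> not in reference -> no match (matches: 1)
  'often' -> not in reference -> no match (matches: 1)
  'drinks' -> ref count 1 already used up (1/1) -> clipped, no match (matches: 1)
  'cat' -> in reference (ref count 2, used 1/2) -> match (matches: 2)
Clipped matches: 2, Candidate length: 10
Precision = 2/10 = 1/5

1/5


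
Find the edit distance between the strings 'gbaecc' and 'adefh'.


Building DP table for s1='gbaecc' (len 6) and s2='adefh' (len 5):
       a  d  e  f  h
    0  1  2  3  4  5
  g 1  1  2  3  4  5
  b 2  2  2  3  4  5
  a 3  2  3  3  4  5
  e 4  3  3  3  4  5
  c 5  4  4  4  4  5
  c 6  5  5  5  5  5
Edit distance = dp[6][5] = 5

5


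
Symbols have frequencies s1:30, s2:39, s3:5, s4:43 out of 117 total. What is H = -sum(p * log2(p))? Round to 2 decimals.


Computing entropy H = -sum(p_i * log2(p_i)):
  s1: p = 30/117 = 0.2564, -p*log2(p) = 0.5035
  s2: p = 39/117 = 0.3333, -p*log2(p) = 0.5283
  s3: p = 5/117 = 0.0427, -p*log2(p) = 0.1944
  s4: p = 43/117 = 0.3675, -p*log2(p) = 0.5307
H = sum of terms = 1.7569
Rounded to 2 decimals: 1.76

1.76


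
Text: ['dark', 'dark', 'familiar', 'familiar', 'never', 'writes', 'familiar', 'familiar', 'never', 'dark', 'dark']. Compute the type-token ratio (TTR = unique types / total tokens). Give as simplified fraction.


Tokens: 11
Unique types: ('dark', 'familiar', 'never', 'writes') = 4
TTR = 4/11
Already in lowest terms.

4/11


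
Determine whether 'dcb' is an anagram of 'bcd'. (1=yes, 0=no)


Sort characters of 'dcb': 'bcd'
Sort characters of 'bcd': 'bcd'
Sorted forms match -> they ARE anagrams
Result: 1

1


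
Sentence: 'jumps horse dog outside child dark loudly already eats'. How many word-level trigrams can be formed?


Word trigrams from [9] words:
  Trigram 1: (jumps horse dog)
  Trigram 2: (horse dog outside)
  Trigram 3: (dog outside child)
  Trigram 4: (outside child dark)
  Trigram 5: (child dark loudly)
  Trigram 6: (dark loudly already)
  Trigram 7: (loudly already eats)
Total word trigrams: 9 - 2 = 7

7


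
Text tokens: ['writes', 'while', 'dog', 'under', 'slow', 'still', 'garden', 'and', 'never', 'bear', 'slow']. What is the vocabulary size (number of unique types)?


Listing all tokens and tracking unique types:
  Token 1: 'writes' -> NEW (unique so far: 1)
  Token 2: 'while' -> NEW (unique so far: 2)
  Token 3: 'dog' -> NEW (unique so far: 3)
  Token 4: 'under' -> NEW (unique so far: 4)
  Token 5: 'slow' -> NEW (unique so far: 5)
  Token 6: 'still' -> NEW (unique so far: 6)
  Token 7: 'garden' -> NEW (unique so far: 7)
  Token 8: 'and' -> NEW (unique so far: 8)
  Token 9: 'never' -> NEW (unique so far: 9)
  Token 10: 'bear' -> NEW (unique so far: 10)
  Token 11: 'slow' -> duplicate (unique so far: 10)
Unique types: ('and', 'bear', 'dog', 'garden', 'never', 'slow', 'still', 'under', 'while', 'writes')
Vocabulary size: 10

10


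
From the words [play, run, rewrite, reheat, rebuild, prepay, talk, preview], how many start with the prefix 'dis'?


Checking each word for prefix 'dis':
  'play' -> no (count: 0)
  'run' -> no (count: 0)
  'rewrite' -> no (count: 0)
  'reheat' -> no (count: 0)
  'rebuild' -> no (count: 0)
  'prepay' -> no (count: 0)
  'talk' -> no (count: 0)
  'preview' -> no (count: 0)
Total with prefix 'dis': 0

0


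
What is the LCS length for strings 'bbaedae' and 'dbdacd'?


DP table for LCS of 'bbaedae' and 'dbdacd':
       d  b  d  a  c  d
    0  0  0  0  0  0  0
  b 0  0  1  1  1  1  1
  b 0  0  1  1  1  1  1
  a 0  0  1  1  2  2  2
  e 0  0  1  1  2  2  2
  d 0  1  1  2  2  2  3
  a 0  1  1  2  3  3  3
  e 0  1  1  2  3  3  3
LCS: 'bad'
LCS length = 3

3


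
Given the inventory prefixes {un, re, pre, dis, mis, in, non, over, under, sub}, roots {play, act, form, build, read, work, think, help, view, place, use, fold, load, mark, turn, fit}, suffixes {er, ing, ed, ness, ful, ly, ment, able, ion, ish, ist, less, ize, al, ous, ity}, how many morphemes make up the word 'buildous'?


Segmenting 'buildous' against the inventory:
  'build' -> root (morpheme 1)
  'ous' -> suffix (morpheme 2)
Total morphemes: 2

2


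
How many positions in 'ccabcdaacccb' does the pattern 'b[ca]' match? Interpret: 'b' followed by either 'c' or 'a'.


Pattern: b[ca] means 'b' followed by either 'c' or 'a'.
Scanning 'ccabcdaacccb' position-by-position:
  Pos 0: window 'cc' -> no
  Pos 1: window 'ca' -> no
  Pos 2: window 'ab' -> no
  Pos 3: window 'bc' -> MATCH
  Pos 4: window 'cd' -> no
  Pos 5: window 'da' -> no
  Pos 6: window 'aa' -> no
  Pos 7: window 'ac' -> no
  Pos 8: window 'cc' -> no
  Pos 9: window 'cc' -> no
  Pos 10: window 'cb' -> no
  Pos 11: window 'b' -> no
Total matches: 1

1


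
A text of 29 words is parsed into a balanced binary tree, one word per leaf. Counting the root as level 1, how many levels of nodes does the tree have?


In a balanced binary tree with n leaves the deepest leaf is ceil(log2(n)) edges below the root,
so counting node levels inclusive of root and leaves gives ceil(log2(n)) + 1 levels.
log2(29) = 4.8580
ceil(4.8580) = 5
levels = 5 + 1 = 6

6


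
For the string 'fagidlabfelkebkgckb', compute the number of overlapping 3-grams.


String 'fagidlabfelkebkgckb' has length L = 19.
Number of overlapping n-grams = L - n + 1
Substituting: 19 - 3 + 1 = 17

17


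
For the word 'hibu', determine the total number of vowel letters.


Scanning each character of 'hibu':
  Position 1: 'h' -> consonant (running count: 0)
  Position 2: 'i' -> vowel (running count: 1)
  Position 3: 'b' -> consonant (running count: 1)
  Position 4: 'u' -> vowel (running count: 2)
Total vowels: 2

2


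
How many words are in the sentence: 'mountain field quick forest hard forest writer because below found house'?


Counting words by splitting on spaces:
  Word 1: 'mountain'
  Word 2: 'field'
  Word 3: 'quick'
  Word 4: 'forest'
  Word 5: 'hard'
  Word 6: 'forest'
  Word 7: 'writer'
  Word 8: 'because'
  Word 9: 'below'
  Word 10: 'found'
  Word 11: 'house'
Total words: 11

11


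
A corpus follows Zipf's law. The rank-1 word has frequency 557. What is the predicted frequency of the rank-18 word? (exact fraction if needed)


Zipf's law: freq(rank) = f1 / rank
f1 = 557, rank = 18
freq = 557 / 18
GCD(557, 18) = 1
Simplified: 557/18

557/18


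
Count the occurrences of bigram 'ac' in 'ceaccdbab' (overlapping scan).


Scanning 'ceaccdbab' for bigram 'ac':
  Position 0: 'ce' -> no
  Position 1: 'ea' -> no
  Position 2: 'ac' -> MATCH
  Position 3: 'cc' -> no
  Position 4: 'cd' -> no
  Position 5: 'db' -> no
  Position 6: 'ba' -> no
  Position 7: 'ab' -> no
Total matches: 1

1


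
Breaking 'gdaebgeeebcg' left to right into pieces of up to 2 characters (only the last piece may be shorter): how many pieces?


'gdaebgeeebcg' has 12 characters.
Chunking with max size 2:
  Chunk 1: 'gd' (positions 0-1)
  Chunk 2: 'ae' (positions 2-3)
  Chunk 3: 'bg' (positions 4-5)
  Chunk 4: 'ee' (positions 6-7)
  Chunk 5: 'eb' (positions 8-9)
  Chunk 6: 'cg' (positions 10-11)
Total chunks: ceil(12 / 2) = 6

6


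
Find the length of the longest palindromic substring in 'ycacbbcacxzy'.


Scanning 'ycacbbcacxzy' for palindromic substrings.
Substring at positions 1-8: 'cacbbcac'.
Check: reverse('cacbbcac') = 'cacbbcac' -> palindrome confirmed.
Neighbouring characters ('y' / 'x') break symmetry, so it cannot extend further.
No longer palindromic substring exists; longest length = 8

8


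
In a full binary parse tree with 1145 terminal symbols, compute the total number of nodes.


Leaf nodes (terminals): 1145
Internal nodes = n - 1 = 1145 - 1 = 1144
Total = leaves + internal = 1145 + 1144 = 2289

2289


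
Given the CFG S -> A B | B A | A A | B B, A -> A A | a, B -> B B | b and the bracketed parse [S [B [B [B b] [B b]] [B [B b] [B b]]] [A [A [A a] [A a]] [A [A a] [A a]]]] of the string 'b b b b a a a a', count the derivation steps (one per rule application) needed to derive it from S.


Every bracketed nonterminal node [X ...] in the tree is produced by exactly one rule application.
Reading the tree off as a leftmost derivation:
  Step 1: S  =>  B A   (applied S -> B A)
  Step 2: B A  =>  B B A   (applied B -> B B)
  Step 3: B B A  =>  B B B A   (applied B -> B B)
  Step 4: B B B A  =>  b B B A   (applied B -> b)
  Step 5: b B B A  =>  b b B A   (applied B -> b)
  Step 6: b b B A  =>  b b B B A   (applied B -> B B)
  Step 7: b b B B A  =>  b b b B A   (applied B -> b)
  Step 8: b b b B A  =>  b b b b A   (applied B -> b)
  Step 9: b b b b A  =>  b b b b A A   (applied A -> A A)
  Step 10: b b b b A A  =>  b b b b A A A   (applied A -> A A)
  Step 11: b b b b A A A  =>  b b b b a A A   (applied A -> a)
  Step 12: b b b b a A A  =>  b b b b a a A   (applied A -> a)
  Step 13: b b b b a a A  =>  b b b b a a A A   (applied A -> A A)
  Step 14: b b b b a a A A  =>  b b b b a a a A   (applied A -> a)
  Step 15: b b b b a a a A  =>  b b b b a a a a   (applied A -> a)
Final yield: b b b b a a a a
Total rewrite steps: 15

15


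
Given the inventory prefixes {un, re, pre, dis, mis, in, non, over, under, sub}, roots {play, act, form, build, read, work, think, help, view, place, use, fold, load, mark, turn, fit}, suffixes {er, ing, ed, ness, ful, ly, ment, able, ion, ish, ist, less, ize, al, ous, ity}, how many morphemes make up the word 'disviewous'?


Segmenting 'disviewous' against the inventory:
  'dis' -> prefix (morpheme 1)
  'view' -> root (morpheme 2)
  'ous' -> suffix (morpheme 3)
Total morphemes: 3

3


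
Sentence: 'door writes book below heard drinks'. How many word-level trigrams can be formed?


Word trigrams from [6] words:
  Trigram 1: (door writes book)
  Trigram 2: (writes book below)
  Trigram 3: (book below heard)
  Trigram 4: (below heard drinks)
Total word trigrams: 6 - 2 = 4

4


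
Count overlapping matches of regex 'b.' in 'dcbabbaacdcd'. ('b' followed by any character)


Pattern: b. means 'b' followed by any character.
Scanning 'dcbabbaacdcd' position-by-position:
  Pos 0: window 'dc' -> no
  Pos 1: window 'cb' -> no
  Pos 2: window 'ba' -> MATCH
  Pos 3: window 'ab' -> no
  Pos 4: window 'bb' -> MATCH
  Pos 5: window 'ba' -> MATCH
  Pos 6: window 'aa' -> no
  Pos 7: window 'ac' -> no
  Pos 8: window 'cd' -> no
  Pos 9: window 'dc' -> no
  Pos 10: window 'cd' -> no
  Pos 11: window 'd' -> no
Total matches: 3

3


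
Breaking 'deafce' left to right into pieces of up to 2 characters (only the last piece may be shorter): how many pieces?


'deafce' has 6 characters.
Chunking with max size 2:
  Chunk 1: 'de' (positions 0-1)
  Chunk 2: 'af' (positions 2-3)
  Chunk 3: 'ce' (positions 4-5)
Total chunks: ceil(6 / 2) = 3

3


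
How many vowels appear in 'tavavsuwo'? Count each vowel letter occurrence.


Scanning each character of 'tavavsuwo':
  Position 1: 't' -> consonant (running count: 0)
  Position 2: 'a' -> vowel (running count: 1)
  Position 3: 'v' -> consonant (running count: 1)
  Position 4: 'a' -> vowel (running count: 2)
  Position 5: 'v' -> consonant (running count: 2)
  Position 6: 's' -> consonant (running count: 2)
  Position 7: 'u' -> vowel (running count: 3)
  Position 8: 'w' -> consonant (running count: 3)
  Position 9: 'o' -> vowel (running count: 4)
Total vowels: 4

4


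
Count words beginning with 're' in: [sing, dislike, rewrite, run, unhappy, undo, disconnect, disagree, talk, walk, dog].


Checking each word for prefix 're':
  'sing' -> no (count: 0)
  'dislike' -> no (count: 0)
  'rewrite' -> YES, starts with 're' (count: 1)
  'run' -> no (count: 1)
  'unhappy' -> no (count: 1)
  'undo' -> no (count: 1)
  'disconnect' -> no (count: 1)
  'disagree' -> no (count: 1)
  'talk' -> no (count: 1)
  'walk' -> no (count: 1)
  'dog' -> no (count: 1)
Total with prefix 're': 1

1


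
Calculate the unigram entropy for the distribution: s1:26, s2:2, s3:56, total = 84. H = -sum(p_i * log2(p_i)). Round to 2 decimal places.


Computing entropy H = -sum(p_i * log2(p_i)):
  s1: p = 26/84 = 0.3095, -p*log2(p) = 0.5237
  s2: p = 2/84 = 0.0238, -p*log2(p) = 0.1284
  s3: p = 56/84 = 0.6667, -p*log2(p) = 0.3900
H = sum of terms = 1.0421
Rounded to 2 decimals: 1.04

1.04


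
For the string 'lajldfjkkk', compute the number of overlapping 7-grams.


String 'lajldfjkkk' has length L = 10.
Number of overlapping n-grams = L - n + 1
Substituting: 10 - 7 + 1 = 4

4


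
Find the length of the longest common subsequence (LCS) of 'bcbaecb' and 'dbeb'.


DP table for LCS of 'bcbaecb' and 'dbeb':
       d  b  e  b
    0  0  0  0  0
  b 0  0  1  1  1
  c 0  0  1  1  1
  b 0  0  1  1  2
  a 0  0  1  1  2
  e 0  0  1  2  2
  c 0  0  1  2  2
  b 0  0  1  2  3
LCS: 'beb'
LCS length = 3

3


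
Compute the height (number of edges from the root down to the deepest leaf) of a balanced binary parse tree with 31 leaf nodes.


In a balanced binary tree with n leaves the deepest leaf is ceil(log2(n)) edges below the root.
log2(31) = 4.9542
ceil(4.9542) = 5
height (edges) = 5

5


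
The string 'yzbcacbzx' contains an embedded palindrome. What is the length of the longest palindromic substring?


Scanning 'yzbcacbzx' for palindromic substrings.
Substring at positions 1-7: 'zbcacbz'.
Check: reverse('zbcacbz') = 'zbcacbz' -> palindrome confirmed.
Neighbouring characters ('y' / 'x') break symmetry, so it cannot extend further.
No longer palindromic substring exists; longest length = 7

7


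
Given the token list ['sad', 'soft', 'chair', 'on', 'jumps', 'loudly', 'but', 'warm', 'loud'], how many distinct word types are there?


Listing all tokens and tracking unique types:
  Token 1: 'sad' -> NEW (unique so far: 1)
  Token 2: 'soft' -> NEW (unique so far: 2)
  Token 3: 'chair' -> NEW (unique so far: 3)
  Token 4: 'on' -> NEW (unique so far: 4)
  Token 5: 'jumps' -> NEW (unique so far: 5)
  Token 6: 'loudly' -> NEW (unique so far: 6)
  Token 7: 'but' -> NEW (unique so far: 7)
  Token 8: 'warm' -> NEW (unique so far: 8)
  Token 9: 'loud' -> NEW (unique so far: 9)
Unique types: ('but', 'chair', 'jumps', 'loud', 'loudly', 'on', 'sad', 'soft', 'warm')
Vocabulary size: 9

9


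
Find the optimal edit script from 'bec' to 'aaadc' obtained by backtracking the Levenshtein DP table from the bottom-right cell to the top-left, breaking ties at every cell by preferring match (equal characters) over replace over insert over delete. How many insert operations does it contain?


Edit distance = 4. Backtracking from cell (3, 5) with preference match > replace > insert > delete,
then listing the resulting alignment 'bec' -> 'aaadc' left to right:
  Step 1: insert 'a' [insertion #1]
  Step 2: insert 'a' [insertion #2]
  Step 3: replace b->a
  Step 4: replace e->d
  Step 5: keep 'c'
Total insertions: 2

2


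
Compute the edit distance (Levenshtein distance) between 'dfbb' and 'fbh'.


Building DP table for s1='dfbb' (len 4) and s2='fbh' (len 3):
       f  b  h
    0  1  2  3
  d 1  1  2  3
  f 2  1  2  3
  b 3  2  1  2
  b 4  3  2  2
Edit distance = dp[4][3] = 2

2


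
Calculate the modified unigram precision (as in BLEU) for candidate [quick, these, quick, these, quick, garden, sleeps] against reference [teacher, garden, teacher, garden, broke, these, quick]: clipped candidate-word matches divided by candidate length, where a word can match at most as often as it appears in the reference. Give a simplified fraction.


Reference word counts: {'broke': 1, 'garden': 2, 'quick': 1, 'teacher': 2, 'these': 1}
Checking each candidate word (with clipping):
  'quick' -> in reference (ref count 1, used 1/1) -> match (matches: 1)
  'these' -> in reference (ref count 1, used 1/1) -> match (matches: 2)
  'quick' -> ref count 1 already used up (1/1) -> clipped, no match (matches: 2)
  'these' -> ref count 1 already used up (1/1) -> clipped, no match (matches: 2)
  'quick' -> ref count 1 already used up (1/1) -> clipped, no match (matches: 2)
  'garden' -> in reference (ref count 2, used 1/2) -> match (matches: 3)
  'sleeps' -> not in reference -> no match (matches: 3)
Clipped matches: 3, Candidate length: 7
Precision = 3/7

3/7


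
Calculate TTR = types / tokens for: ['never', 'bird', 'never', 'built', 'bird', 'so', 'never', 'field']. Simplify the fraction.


Tokens: 8
Unique types: ('bird', 'built', 'field', 'never', 'so') = 5
TTR = 5/8
Already in lowest terms.

5/8


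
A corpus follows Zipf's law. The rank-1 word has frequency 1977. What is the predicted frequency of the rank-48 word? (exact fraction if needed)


Zipf's law: freq(rank) = f1 / rank
f1 = 1977, rank = 48
freq = 1977 / 48
GCD(1977, 48) = 3
Simplified: 659/16

659/16


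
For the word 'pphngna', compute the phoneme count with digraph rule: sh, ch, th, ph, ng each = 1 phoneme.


Parsing 'pphngna' greedily, digraphs first:
  'p' -> consonant phoneme (phonemes so far: 1)
  'ph' -> digraph (1 consonant phoneme) (phonemes so far: 2)
  'ng' -> digraph (1 consonant phoneme) (phonemes so far: 3)
  'n' -> consonant phoneme (phonemes so far: 4)
  'a' -> vowel phoneme (phonemes so far: 5)
Total phonemes: 5

5


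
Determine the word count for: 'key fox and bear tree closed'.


Counting words by splitting on spaces:
  Word 1: 'key'
  Word 2: 'fox'
  Word 3: 'and'
  Word 4: 'bear'
  Word 5: 'tree'
  Word 6: 'closed'
Total words: 6

6
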